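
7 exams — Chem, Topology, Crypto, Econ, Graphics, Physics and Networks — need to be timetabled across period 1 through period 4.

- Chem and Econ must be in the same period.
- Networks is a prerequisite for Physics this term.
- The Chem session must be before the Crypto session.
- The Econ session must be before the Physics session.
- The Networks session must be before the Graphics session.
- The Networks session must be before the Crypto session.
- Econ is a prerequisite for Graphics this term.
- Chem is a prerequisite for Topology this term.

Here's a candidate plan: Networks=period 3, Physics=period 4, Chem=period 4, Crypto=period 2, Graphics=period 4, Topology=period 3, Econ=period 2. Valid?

No. The Chem session must be before the Crypto session is not satisfied.

Econ is a prerequisite for Graphics this term — holds.
The Networks session must be before the Graphics session — holds.
The Networks session must be before the Crypto session — violated.
Chem and Econ must be in the same period — violated.
Networks is a prerequisite for Physics this term — holds.
Chem is a prerequisite for Topology this term — violated.
The Chem session must be before the Crypto session — violated.
The Econ session must be before the Physics session — holds.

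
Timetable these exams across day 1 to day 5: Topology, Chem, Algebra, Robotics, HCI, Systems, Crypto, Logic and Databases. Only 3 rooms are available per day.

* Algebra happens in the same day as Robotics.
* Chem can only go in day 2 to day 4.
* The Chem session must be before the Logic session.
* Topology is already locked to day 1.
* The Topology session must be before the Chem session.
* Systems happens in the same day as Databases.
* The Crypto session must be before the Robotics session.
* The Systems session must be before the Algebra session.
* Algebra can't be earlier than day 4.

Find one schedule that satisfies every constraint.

Chem -> day 2, Systems -> day 1, Algebra -> day 4, HCI -> day 2, Crypto -> day 2, Robotics -> day 4, Topology -> day 1, Logic -> day 3, Databases -> day 1

Checking: Topology(day 1) before Chem(day 2); Chem(day 2) before Logic(day 3); Crypto(day 2) before Robotics(day 4); Systems(day 1) before Algebra(day 4); Systems = Databases = day 1; Algebra = Robotics = day 4; Chem=day 2 in [day 2,day 4]; Algebra=day 4 in [day 4,day 5]; Topology=day 1 in [day 1,day 1]; max 3 per day (cap 3).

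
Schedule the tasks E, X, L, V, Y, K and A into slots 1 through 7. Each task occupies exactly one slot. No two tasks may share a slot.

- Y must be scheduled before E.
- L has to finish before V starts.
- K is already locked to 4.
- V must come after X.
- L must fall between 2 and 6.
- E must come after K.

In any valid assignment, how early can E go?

Precedence pushes E to at least 5.
E at 5 is achievable: A=7; L=2; X=1; K=4; V=6; Y=3; E=5.

5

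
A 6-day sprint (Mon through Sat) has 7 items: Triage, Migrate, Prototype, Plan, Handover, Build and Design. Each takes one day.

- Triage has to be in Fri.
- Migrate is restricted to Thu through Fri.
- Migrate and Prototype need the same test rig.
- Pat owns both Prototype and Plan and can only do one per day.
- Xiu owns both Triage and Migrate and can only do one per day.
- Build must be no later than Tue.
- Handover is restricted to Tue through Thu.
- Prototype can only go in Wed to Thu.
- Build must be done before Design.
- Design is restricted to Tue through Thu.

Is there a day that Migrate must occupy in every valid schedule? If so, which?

Thu

Migrate's window is Thu–Fri.
Triage is fixed at Fri, and Migrate can't share a day with Triage.
So Migrate must be Thu.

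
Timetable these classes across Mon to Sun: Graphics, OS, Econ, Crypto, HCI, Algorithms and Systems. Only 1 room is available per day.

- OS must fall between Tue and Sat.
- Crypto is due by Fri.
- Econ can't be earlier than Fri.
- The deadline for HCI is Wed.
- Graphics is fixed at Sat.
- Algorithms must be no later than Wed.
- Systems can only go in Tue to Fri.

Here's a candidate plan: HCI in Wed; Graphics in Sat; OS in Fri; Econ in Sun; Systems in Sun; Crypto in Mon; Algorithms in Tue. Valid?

Crypto is due by Fri — holds.
Algorithms must be no later than Wed — holds.
OS must fall between Tue and Sat — holds.
Only 1 room is available per day — violated.
The deadline for HCI is Wed — holds.
Econ can't be earlier than Fri — holds.
Graphics is fixed at Sat — holds.
Systems can only go in Tue to Fri — violated.

Invalid. Systems can only go in Tue to Fri.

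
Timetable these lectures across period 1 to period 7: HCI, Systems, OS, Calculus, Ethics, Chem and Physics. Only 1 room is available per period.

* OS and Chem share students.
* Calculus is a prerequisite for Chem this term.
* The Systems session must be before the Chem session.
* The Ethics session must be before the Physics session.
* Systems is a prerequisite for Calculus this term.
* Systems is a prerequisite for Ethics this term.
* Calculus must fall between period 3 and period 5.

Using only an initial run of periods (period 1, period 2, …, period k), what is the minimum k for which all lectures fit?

7

The precedence chain requires at least 3 distinct periods.
With at most 1 per period and 7 lectures, at least 7 periods are needed.
Propagating the time windows through the other constraints, Chem can't land before period 4, so the schedule must run through at least period 4.
7 works (last occupied period: period 7): for example Calculus -> period 3; Chem -> period 4; OS -> period 7; HCI -> period 6; Ethics -> period 2; Physics -> period 5; Systems -> period 1.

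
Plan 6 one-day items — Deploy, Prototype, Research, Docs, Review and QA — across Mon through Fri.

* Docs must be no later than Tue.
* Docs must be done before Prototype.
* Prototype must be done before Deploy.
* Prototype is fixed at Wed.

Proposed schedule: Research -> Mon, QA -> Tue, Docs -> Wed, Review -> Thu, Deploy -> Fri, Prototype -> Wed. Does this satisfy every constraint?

No. Docs must be no later than Tue is not satisfied.

Prototype is fixed at Wed — holds.
Prototype must be done before Deploy — holds.
Docs must be no later than Tue — violated.
Docs must be done before Prototype — violated.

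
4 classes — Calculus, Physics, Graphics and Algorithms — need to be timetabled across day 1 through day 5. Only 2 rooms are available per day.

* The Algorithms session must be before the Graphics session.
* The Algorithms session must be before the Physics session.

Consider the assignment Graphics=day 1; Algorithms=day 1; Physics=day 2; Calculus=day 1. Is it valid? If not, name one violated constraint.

Invalid. Only 2 rooms are available per day.

The Algorithms session must be before the Graphics session — violated.
Only 2 rooms are available per day — violated.
The Algorithms session must be before the Physics session — holds.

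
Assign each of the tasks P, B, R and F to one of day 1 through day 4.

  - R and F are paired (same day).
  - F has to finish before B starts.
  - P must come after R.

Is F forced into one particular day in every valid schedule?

F can be day 1 (e.g. R -> day 1, P -> day 2, F -> day 1, B -> day 2) or day 2 (e.g. F in day 2, P in day 3, B in day 3, R in day 2).

No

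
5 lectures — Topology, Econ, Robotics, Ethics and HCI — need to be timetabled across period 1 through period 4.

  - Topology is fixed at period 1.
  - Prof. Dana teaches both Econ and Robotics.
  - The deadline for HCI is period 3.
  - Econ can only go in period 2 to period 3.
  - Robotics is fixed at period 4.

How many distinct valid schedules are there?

24

Splitting on Econ: it can be period 2 (12), period 3 (12). Listing each branch's schedules as (Topology, Robotics, Ethics, HCI) by period number:
Econ=period 2: (1,4,1,1) (1,4,1,2) (1,4,1,3) (1,4,2,1) (1,4,2,2) (1,4,2,3) (1,4,3,1) (1,4,3,2) (1,4,3,3) (1,4,4,1) (1,4,4,2) (1,4,4,3) — 12.
Econ=period 3: (1,4,1,1) (1,4,1,2) (1,4,1,3) (1,4,2,1) (1,4,2,2) (1,4,2,3) (1,4,3,1) (1,4,3,2) (1,4,3,3) (1,4,4,1) (1,4,4,2) (1,4,4,3) — 12.
Summing: 12 + 12 = 24.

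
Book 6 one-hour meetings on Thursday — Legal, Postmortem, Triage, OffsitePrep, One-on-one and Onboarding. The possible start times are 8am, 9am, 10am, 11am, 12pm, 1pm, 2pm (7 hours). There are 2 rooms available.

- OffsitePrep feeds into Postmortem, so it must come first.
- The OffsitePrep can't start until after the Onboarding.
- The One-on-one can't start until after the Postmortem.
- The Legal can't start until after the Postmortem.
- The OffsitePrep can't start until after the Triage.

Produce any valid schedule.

One-on-one in 11am, Legal in 11am, OffsitePrep in 9am, Triage in 8am, Onboarding in 8am, Postmortem in 10am

Checking: Postmortem(10am) before One-on-one(11am); Postmortem(10am) before Legal(11am); OffsitePrep(9am) before Postmortem(10am); Triage(8am) before OffsitePrep(9am); Onboarding(8am) before OffsitePrep(9am); max 2 per hour (cap 2).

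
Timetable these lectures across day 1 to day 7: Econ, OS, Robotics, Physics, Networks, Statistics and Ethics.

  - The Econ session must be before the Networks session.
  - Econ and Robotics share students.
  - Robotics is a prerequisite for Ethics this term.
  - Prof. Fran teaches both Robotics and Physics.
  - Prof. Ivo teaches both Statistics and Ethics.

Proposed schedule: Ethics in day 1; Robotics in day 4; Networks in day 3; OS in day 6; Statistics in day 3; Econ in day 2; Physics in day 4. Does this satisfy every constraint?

No — it violates: Robotics is a prerequisite for Ethics this term

Prof. Fran teaches both Robotics and Physics — violated.
Econ and Robotics share students — holds.
The Econ session must be before the Networks session — holds.
Robotics is a prerequisite for Ethics this term — violated.
Prof. Ivo teaches both Statistics and Ethics — holds.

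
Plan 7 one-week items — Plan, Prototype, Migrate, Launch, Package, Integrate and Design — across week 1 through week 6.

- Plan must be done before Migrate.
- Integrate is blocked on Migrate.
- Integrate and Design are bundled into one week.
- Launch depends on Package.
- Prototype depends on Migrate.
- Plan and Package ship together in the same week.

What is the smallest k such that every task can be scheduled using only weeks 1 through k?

The precedence chain requires at least 3 distinct weeks.
3 works (last occupied week: week 3): for example Package in week 1; Integrate in week 3; Plan in week 1; Migrate in week 2; Design in week 3; Launch in week 2; Prototype in week 3.

3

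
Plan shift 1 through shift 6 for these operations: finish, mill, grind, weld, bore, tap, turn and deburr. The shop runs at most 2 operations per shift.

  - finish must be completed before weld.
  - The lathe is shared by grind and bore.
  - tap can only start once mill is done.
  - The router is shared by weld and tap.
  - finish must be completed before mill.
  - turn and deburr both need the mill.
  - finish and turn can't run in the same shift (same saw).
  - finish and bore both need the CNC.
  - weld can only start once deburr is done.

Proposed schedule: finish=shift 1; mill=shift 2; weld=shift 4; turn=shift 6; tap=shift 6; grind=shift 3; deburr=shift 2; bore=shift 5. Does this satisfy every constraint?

Valid

finish must be completed before mill — holds.
finish must be completed before weld — holds.
The lathe is shared by grind and bore — holds.
weld can only start once deburr is done — holds.
tap can only start once mill is done — holds.
finish and bore both need the CNC — holds.
The shop runs at most 2 operations per shift — holds.
The router is shared by weld and tap — holds.
turn and deburr both need the mill — holds.
finish and turn can't run in the same shift (same saw) — holds.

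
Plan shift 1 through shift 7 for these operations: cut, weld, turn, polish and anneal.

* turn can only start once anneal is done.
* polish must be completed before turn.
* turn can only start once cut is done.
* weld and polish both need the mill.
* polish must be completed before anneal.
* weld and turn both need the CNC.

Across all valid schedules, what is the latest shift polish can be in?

Downstream work caps polish at shift 5.
polish at shift 5 is achievable: cut=shift 1, turn=shift 7, polish=shift 5, anneal=shift 6, weld=shift 1.

shift 5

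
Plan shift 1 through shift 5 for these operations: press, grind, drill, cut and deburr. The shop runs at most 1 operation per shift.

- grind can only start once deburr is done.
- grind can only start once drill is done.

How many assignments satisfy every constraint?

40

Splitting on press: it can be shift 1 (8), shift 2 (8), shift 3 (8), shift 4 (8), shift 5 (8). Listing each branch's schedules as (grind, drill, cut, deburr) by shift number:
press=shift 1: (4,2,5,3) (4,3,5,2) (5,2,3,4) (5,2,4,3) (5,3,2,4) (5,3,4,2) (5,4,2,3) (5,4,3,2) — 8.
press=shift 2: (4,1,5,3) (4,3,5,1) (5,1,3,4) (5,1,4,3) (5,3,1,4) (5,3,4,1) (5,4,1,3) (5,4,3,1) — 8.
press=shift 3: (4,1,5,2) (4,2,5,1) (5,1,2,4) (5,1,4,2) (5,2,1,4) (5,2,4,1) (5,4,1,2) (5,4,2,1) — 8.
press=shift 4: (3,1,5,2) (3,2,5,1) (5,1,2,3) (5,1,3,2) (5,2,1,3) (5,2,3,1) (5,3,1,2) (5,3,2,1) — 8.
press=shift 5: (3,1,4,2) (3,2,4,1) (4,1,2,3) (4,1,3,2) (4,2,1,3) (4,2,3,1) (4,3,1,2) (4,3,2,1) — 8.
Summing: 8 + 8 + 8 + 8 + 8 = 40.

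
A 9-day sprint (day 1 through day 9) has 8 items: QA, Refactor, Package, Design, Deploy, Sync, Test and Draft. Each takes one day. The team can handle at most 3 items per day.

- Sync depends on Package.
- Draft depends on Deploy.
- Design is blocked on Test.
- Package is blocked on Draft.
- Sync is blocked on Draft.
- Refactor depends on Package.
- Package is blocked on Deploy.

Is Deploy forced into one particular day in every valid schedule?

Deploy can be day 1 (e.g. Package=day 3; Deploy=day 1; Draft=day 2; Design=day 2; Refactor=day 4; Test=day 1; Sync=day 4; QA=day 1) or day 2 (e.g. Deploy -> day 2; Refactor -> day 5; Design -> day 2; Draft -> day 3; Sync -> day 5; Test -> day 1; Package -> day 4; QA -> day 1).

No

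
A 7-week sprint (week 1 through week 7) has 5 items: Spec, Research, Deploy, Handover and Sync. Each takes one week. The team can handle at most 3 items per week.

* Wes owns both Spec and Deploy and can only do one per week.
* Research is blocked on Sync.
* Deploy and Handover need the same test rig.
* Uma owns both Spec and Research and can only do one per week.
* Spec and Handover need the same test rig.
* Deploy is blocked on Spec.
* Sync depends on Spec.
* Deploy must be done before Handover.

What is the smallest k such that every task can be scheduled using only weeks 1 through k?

The precedence chain requires at least 3 distinct weeks.
With at most 3 per week and 5 tasks, at least 2 weeks are needed.
3 works (last occupied week: week 3): for example Sync -> week 2; Spec -> week 1; Deploy -> week 2; Handover -> week 3; Research -> week 3.

3 weeks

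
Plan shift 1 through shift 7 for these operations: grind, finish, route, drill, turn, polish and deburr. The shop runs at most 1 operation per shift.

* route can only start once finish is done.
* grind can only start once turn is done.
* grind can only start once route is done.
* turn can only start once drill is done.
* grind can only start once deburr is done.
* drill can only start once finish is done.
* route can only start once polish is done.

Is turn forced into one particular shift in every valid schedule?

No

turn can be shift 3 (e.g. drill in shift 2, grind in shift 7, deburr in shift 6, polish in shift 4, turn in shift 3, finish in shift 1, route in shift 5) or shift 4 (e.g. drill=shift 2, finish=shift 1, grind=shift 7, polish=shift 3, route=shift 5, turn=shift 4, deburr=shift 6).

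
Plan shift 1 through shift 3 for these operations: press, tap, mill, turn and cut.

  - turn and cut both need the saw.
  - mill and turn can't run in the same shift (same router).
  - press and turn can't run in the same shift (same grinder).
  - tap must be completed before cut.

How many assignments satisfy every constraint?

Splitting on press: it can be shift 1 (6), shift 2 (8), shift 3 (10). Listing each branch's schedules as (tap, mill, turn, cut) by shift number:
press=shift 1: (1,1,2,3) (1,1,3,2) (1,2,3,2) (1,3,2,3) (2,1,2,3) (2,3,2,3) — 6.
press=shift 2: (1,1,3,2) (1,2,1,2) (1,2,1,3) (1,2,3,2) (1,3,1,2) (1,3,1,3) (2,2,1,3) (2,3,1,3) — 8.
press=shift 3: (1,1,2,3) (1,2,1,2) (1,2,1,3) (1,3,1,2) (1,3,1,3) (1,3,2,3) (2,1,2,3) (2,2,1,3) (2,3,1,3) (2,3,2,3) — 10.
Summing: 6 + 8 + 10 = 24.

24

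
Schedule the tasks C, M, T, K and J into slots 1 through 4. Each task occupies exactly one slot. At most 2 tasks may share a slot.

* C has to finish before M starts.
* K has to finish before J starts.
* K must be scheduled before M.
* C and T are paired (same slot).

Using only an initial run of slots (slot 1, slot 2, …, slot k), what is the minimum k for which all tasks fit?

The precedence chain requires at least 2 distinct slots.
With at most 2 per slot and 5 tasks, at least 3 slots are needed.
3 works (last occupied slot: 3): for example C=2, M=3, J=3, T=2, K=1.

3 slots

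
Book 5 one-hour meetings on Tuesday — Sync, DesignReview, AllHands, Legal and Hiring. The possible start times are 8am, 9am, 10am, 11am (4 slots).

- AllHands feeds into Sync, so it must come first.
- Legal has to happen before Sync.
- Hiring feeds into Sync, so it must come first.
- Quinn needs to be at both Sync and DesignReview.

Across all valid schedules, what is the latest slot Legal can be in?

10am

Downstream work caps Legal at 10am.
Legal at 10am is achievable: DesignReview -> 8am, Hiring -> 8am, AllHands -> 8am, Sync -> 11am, Legal -> 10am.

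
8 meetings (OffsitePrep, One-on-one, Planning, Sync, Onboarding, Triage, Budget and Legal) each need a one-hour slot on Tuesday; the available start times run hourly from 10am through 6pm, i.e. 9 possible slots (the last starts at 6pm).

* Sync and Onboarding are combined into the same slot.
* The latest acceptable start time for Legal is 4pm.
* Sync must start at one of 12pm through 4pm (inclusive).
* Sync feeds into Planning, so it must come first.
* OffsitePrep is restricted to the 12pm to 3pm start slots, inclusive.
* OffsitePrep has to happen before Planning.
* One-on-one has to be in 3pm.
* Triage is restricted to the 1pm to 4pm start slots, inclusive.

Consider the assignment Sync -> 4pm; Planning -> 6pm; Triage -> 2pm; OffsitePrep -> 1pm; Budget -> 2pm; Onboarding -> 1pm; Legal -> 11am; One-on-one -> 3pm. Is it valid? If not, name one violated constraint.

Invalid. Sync and Onboarding are combined into the same slot.

Sync and Onboarding are combined into the same slot — violated.
One-on-one has to be in 3pm — holds.
OffsitePrep is restricted to the 12pm to 3pm start slots, inclusive — holds.
OffsitePrep has to happen before Planning — holds.
The latest acceptable start time for Legal is 4pm — holds.
Sync feeds into Planning, so it must come first — holds.
Sync must start at one of 12pm through 4pm (inclusive) — holds.
Triage is restricted to the 1pm to 4pm start slots, inclusive — holds.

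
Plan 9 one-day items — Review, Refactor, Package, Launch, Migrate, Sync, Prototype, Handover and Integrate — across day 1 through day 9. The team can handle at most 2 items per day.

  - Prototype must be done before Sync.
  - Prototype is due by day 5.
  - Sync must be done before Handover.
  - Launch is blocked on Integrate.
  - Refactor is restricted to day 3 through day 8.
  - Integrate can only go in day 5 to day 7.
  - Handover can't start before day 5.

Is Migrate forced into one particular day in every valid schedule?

No

Migrate can be day 1 (e.g. Prototype in day 1; Review in day 2; Package in day 3; Migrate in day 1; Launch in day 6; Sync in day 2; Integrate in day 5; Handover in day 5; Refactor in day 3) or day 2 (e.g. Prototype in day 1, Migrate in day 2, Integrate in day 5, Review in day 1, Handover in day 5, Package in day 3, Launch in day 6, Sync in day 2, Refactor in day 3).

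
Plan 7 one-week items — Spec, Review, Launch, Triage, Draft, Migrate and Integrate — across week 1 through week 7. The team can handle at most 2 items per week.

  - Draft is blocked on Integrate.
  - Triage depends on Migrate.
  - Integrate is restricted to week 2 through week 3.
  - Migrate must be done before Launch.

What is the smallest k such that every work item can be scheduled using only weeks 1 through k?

The precedence chain requires at least 2 distinct weeks.
With at most 2 per week and 7 work items, at least 4 weeks are needed.
Propagating the time windows through the other constraints, Draft can't land before week 3, so the schedule must run through at least week 3.
4 works (last occupied week: week 4): for example Review=week 4, Triage=week 3, Spec=week 1, Integrate=week 2, Launch=week 2, Migrate=week 1, Draft=week 3.

4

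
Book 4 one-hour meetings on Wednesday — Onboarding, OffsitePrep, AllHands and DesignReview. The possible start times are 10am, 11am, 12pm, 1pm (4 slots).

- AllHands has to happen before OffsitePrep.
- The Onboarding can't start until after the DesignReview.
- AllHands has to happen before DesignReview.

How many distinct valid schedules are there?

Splitting on Onboarding: it can be 12pm (3), 1pm (8). Listing each branch's schedules as (OffsitePrep, AllHands, DesignReview):
Onboarding=12pm: (11am,10am,11am) (12pm,10am,11am) (1pm,10am,11am) — 3.
Onboarding=1pm: (11am,10am,11am) (11am,10am,12pm) (12pm,10am,11am) (12pm,10am,12pm) (12pm,11am,12pm) (1pm,10am,11am) (1pm,10am,12pm) (1pm,11am,12pm) — 8.
Summing: 3 + 8 = 11.

11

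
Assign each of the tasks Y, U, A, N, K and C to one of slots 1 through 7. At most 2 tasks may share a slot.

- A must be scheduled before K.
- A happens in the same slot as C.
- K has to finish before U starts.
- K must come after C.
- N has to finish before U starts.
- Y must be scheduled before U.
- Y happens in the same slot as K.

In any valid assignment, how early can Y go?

2

Y must be in the same slot as K, which can't be before 2, so Y is at least 2; downstream work caps Y at 6.
Y at 2 is achievable: C in 1; U in 4; N in 3; Y in 2; K in 2; A in 1.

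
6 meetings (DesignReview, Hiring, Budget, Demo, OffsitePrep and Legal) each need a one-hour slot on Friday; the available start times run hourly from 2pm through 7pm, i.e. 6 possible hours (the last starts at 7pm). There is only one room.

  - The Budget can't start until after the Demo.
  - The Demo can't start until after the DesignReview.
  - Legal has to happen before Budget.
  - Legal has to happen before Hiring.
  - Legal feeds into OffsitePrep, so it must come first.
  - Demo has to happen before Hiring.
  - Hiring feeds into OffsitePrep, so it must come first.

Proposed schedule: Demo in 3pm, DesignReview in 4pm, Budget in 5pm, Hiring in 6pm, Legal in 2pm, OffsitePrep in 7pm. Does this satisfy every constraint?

Legal has to happen before Hiring — holds.
There is only one room — holds.
Legal feeds into OffsitePrep, so it must come first — holds.
Demo has to happen before Hiring — holds.
Hiring feeds into OffsitePrep, so it must come first — holds.
The Budget can't start until after the Demo — holds.
Legal has to happen before Budget — holds.
The Demo can't start until after the DesignReview — violated.

No — it violates: The Demo can't start until after the DesignReview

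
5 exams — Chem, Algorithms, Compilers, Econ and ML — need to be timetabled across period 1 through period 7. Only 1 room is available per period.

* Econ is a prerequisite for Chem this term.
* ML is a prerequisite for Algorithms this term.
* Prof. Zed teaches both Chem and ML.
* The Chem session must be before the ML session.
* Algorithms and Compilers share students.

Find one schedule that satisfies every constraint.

Algorithms=period 4, ML=period 3, Chem=period 2, Compilers=period 5, Econ=period 1

Checking: ML(period 3) before Algorithms(period 4); Chem(period 2) before ML(period 3); Econ(period 1) before Chem(period 2); Chem(period 2) != ML(period 3); Algorithms(period 4) != Compilers(period 5); max 1 per period (cap 1).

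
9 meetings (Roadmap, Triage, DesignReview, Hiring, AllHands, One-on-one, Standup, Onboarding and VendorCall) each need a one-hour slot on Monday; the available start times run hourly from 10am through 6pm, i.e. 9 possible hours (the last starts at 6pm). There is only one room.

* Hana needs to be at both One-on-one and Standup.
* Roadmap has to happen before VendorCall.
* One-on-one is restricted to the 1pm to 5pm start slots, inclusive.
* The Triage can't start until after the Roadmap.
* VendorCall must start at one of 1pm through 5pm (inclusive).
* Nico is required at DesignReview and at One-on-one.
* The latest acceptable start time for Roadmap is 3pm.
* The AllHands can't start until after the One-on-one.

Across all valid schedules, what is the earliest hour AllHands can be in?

2pm

Precedence pushes AllHands to at least 2pm.
AllHands at 2pm is achievable: Onboarding=6pm; VendorCall=3pm; Standup=5pm; Triage=11am; AllHands=2pm; Roadmap=10am; DesignReview=12pm; Hiring=4pm; One-on-one=1pm.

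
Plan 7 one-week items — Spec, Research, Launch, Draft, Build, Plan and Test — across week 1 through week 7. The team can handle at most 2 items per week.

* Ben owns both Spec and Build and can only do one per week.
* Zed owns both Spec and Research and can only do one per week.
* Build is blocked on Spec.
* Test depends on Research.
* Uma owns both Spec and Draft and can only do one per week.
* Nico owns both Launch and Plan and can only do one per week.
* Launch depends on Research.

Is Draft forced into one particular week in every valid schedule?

Draft can be week 1 (e.g. Research -> week 1, Spec -> week 2, Plan -> week 4, Build -> week 3, Draft -> week 1, Test -> week 3, Launch -> week 2) or week 2 (e.g. Build in week 4; Launch in week 2; Research in week 1; Spec in week 3; Test in week 3; Plan in week 1; Draft in week 2).

No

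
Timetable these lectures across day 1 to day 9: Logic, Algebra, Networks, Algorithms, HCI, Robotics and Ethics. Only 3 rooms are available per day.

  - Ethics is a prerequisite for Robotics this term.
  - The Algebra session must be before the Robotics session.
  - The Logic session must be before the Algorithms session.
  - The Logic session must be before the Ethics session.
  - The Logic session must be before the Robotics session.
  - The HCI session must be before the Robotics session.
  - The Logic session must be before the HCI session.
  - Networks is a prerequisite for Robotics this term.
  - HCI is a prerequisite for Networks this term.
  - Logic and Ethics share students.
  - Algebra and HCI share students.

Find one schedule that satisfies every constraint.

Algebra in day 1; Networks in day 3; Ethics in day 2; HCI in day 2; Robotics in day 4; Logic in day 1; Algorithms in day 2

Checking: HCI(day 2) before Networks(day 3); Networks(day 3) before Robotics(day 4); Logic(day 1) before HCI(day 2); Ethics(day 2) before Robotics(day 4); HCI(day 2) before Robotics(day 4); Logic(day 1) before Robotics(day 4); Logic(day 1) before Algorithms(day 2); Algebra(day 1) before Robotics(day 4); Logic(day 1) before Ethics(day 2); Algebra(day 1) != HCI(day 2); Logic(day 1) != Ethics(day 2); max 3 per day (cap 3).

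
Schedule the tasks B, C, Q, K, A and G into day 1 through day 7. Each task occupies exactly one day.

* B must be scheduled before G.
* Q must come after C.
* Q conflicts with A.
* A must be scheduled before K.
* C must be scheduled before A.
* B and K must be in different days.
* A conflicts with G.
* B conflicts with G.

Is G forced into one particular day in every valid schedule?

No

G can be day 2 (e.g. G in day 2, Q in day 2, K in day 4, B in day 1, C in day 1, A in day 3) or day 3 (e.g. C -> day 1, Q -> day 3, A -> day 2, B -> day 1, G -> day 3, K -> day 3).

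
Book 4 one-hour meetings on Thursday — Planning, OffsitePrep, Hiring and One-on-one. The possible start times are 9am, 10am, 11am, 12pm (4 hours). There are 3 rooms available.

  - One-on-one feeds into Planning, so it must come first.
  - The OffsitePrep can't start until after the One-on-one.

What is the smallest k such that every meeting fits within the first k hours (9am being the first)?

2

The precedence chain requires at least 2 distinct hours.
With at most 3 per hour and 4 meetings, at least 2 hours are needed.
2 works (last occupied hour: 10am): for example One-on-one=9am; Planning=10am; Hiring=9am; OffsitePrep=10am.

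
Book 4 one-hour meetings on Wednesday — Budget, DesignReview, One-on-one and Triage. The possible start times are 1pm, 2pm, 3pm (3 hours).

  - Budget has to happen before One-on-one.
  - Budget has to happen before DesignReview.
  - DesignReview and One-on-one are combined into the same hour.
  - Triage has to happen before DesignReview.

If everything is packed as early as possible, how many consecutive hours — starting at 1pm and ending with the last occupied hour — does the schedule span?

2 hours

The precedence chain requires at least 2 distinct hours.
2 works (last occupied hour: 2pm): for example DesignReview -> 2pm; Triage -> 1pm; One-on-one -> 2pm; Budget -> 1pm.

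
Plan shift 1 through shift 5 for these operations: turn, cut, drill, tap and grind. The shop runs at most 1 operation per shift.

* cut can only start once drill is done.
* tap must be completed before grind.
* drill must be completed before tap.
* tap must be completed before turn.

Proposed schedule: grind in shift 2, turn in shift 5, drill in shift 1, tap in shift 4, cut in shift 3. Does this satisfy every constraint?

cut can only start once drill is done — holds.
The shop runs at most 1 operation per shift — holds.
tap must be completed before turn — holds.
tap must be completed before grind — violated.
drill must be completed before tap — holds.

Invalid. tap must be completed before grind.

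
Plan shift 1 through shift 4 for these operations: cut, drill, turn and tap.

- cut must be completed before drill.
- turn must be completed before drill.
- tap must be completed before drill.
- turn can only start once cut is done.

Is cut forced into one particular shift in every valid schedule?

No

cut can be shift 1 (e.g. cut=shift 1; drill=shift 3; tap=shift 1; turn=shift 2) or shift 2 (e.g. tap=shift 1, cut=shift 2, turn=shift 3, drill=shift 4).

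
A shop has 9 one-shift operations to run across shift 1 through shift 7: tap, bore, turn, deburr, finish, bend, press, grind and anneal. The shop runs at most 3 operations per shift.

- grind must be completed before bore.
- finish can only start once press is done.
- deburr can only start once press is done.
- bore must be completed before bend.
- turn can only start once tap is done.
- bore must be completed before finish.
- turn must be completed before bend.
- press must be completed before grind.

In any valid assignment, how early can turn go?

Precedence pushes turn to at least shift 2; downstream work caps turn at shift 6.
turn at shift 2 is achievable: finish=shift 4; press=shift 1; bend=shift 4; deburr=shift 2; turn=shift 2; tap=shift 1; grind=shift 2; anneal=shift 1; bore=shift 3.

shift 2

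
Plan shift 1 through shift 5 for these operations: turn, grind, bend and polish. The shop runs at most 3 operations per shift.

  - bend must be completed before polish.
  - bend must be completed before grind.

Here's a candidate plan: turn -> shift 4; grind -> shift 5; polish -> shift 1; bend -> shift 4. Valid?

bend must be completed before polish — violated.
The shop runs at most 3 operations per shift — holds.
bend must be completed before grind — holds.

No — it violates: bend must be completed before polish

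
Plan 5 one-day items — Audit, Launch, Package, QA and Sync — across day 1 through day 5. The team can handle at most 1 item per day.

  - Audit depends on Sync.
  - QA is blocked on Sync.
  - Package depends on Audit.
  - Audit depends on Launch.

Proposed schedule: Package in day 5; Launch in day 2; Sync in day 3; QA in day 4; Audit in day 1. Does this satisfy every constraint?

No — it violates: Audit depends on Sync

QA is blocked on Sync — holds.
Audit depends on Sync — violated.
Package depends on Audit — holds.
Audit depends on Launch — violated.
The team can handle at most 1 item per day — holds.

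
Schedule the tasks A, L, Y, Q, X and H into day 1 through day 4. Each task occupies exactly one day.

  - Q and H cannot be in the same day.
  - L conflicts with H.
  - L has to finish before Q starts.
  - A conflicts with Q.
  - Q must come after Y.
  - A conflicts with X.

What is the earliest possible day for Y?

Downstream work caps Y at day 3.
Y at day 1 is achievable: L in day 1, X in day 2, A in day 1, H in day 3, Q in day 2, Y in day 1.

day 1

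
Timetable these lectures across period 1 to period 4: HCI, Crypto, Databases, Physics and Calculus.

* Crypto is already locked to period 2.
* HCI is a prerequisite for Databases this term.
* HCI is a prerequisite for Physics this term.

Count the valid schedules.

56

Splitting on HCI: it can be period 1 (36), period 2 (16), period 3 (4). Listing each branch's schedules as (Crypto, Databases, Physics, Calculus) by period number:
HCI=period 1: (2,2,2,1) (2,2,2,2) (2,2,2,3) (2,2,2,4) (2,2,3,1) (2,2,3,2) (2,2,3,3) (2,2,3,4) (2,2,4,1) (2,2,4,2) (2,2,4,3) (2,2,4,4) (2,3,2,1) (2,3,2,2) (2,3,2,3) (2,3,2,4) (2,3,3,1) (2,3,3,2) (2,3,3,3) (2,3,3,4) (2,3,4,1) (2,3,4,2) (2,3,4,3) (2,3,4,4) (2,4,2,1) (2,4,2,2) (2,4,2,3) (2,4,2,4) (2,4,3,1) (2,4,3,2) (2,4,3,3) (2,4,3,4) (2,4,4,1) (2,4,4,2) (2,4,4,3) (2,4,4,4) — 36.
HCI=period 2: (2,3,3,1) (2,3,3,2) (2,3,3,3) (2,3,3,4) (2,3,4,1) (2,3,4,2) (2,3,4,3) (2,3,4,4) (2,4,3,1) (2,4,3,2) (2,4,3,3) (2,4,3,4) (2,4,4,1) (2,4,4,2) (2,4,4,3) (2,4,4,4) — 16.
HCI=period 3: (2,4,4,1) (2,4,4,2) (2,4,4,3) (2,4,4,4) — 4.
Summing: 36 + 16 + 4 = 56.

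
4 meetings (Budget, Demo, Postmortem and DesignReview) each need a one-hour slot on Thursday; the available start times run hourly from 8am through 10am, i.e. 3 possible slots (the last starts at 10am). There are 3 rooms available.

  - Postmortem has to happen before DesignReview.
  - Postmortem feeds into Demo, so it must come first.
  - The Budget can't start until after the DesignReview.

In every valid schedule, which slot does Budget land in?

10am

Precedence pushes Budget to at least 10am.
So Budget is pinned to 10am.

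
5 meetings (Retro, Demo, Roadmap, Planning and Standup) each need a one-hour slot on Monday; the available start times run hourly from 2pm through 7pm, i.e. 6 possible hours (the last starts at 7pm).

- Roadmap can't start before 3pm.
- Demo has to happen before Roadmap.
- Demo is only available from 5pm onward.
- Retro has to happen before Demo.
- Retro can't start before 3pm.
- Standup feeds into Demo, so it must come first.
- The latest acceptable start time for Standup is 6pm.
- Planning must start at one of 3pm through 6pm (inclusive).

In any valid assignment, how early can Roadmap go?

6pm

Roadmap is available from 3pm; precedence pushes Roadmap to at least 6pm.
Roadmap at 6pm is achievable: Roadmap in 6pm, Retro in 3pm, Standup in 2pm, Planning in 3pm, Demo in 5pm.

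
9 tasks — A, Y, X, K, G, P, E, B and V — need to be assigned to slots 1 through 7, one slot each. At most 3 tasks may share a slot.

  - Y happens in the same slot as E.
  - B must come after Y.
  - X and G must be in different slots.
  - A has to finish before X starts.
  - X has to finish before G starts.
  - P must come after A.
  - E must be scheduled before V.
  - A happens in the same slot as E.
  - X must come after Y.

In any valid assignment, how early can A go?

Downstream work caps A at 5.
A at 1 is achievable: A in 1, G in 3, Y in 1, X in 2, B in 2, V in 3, E in 1, K in 3, P in 2.

1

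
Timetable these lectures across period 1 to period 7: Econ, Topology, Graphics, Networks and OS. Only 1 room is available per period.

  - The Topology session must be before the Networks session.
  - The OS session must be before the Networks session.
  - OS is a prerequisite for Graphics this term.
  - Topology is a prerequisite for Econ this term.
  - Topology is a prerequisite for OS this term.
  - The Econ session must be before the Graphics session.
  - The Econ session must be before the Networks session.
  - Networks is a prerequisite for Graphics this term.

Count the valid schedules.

42

Splitting on Econ: it can be period 2 (10), period 3 (14), period 4 (12), period 5 (6). Listing each branch's schedules as (Topology, Graphics, Networks, OS) by period number:
Econ=period 2: (1,5,4,3) (1,6,4,3) (1,6,5,3) (1,6,5,4) (1,7,4,3) (1,7,5,3) (1,7,5,4) (1,7,6,3) (1,7,6,4) (1,7,6,5) — 10.
Econ=period 3: (1,5,4,2) (1,6,4,2) (1,6,5,2) (1,6,5,4) (1,7,4,2) (1,7,5,2) (1,7,5,4) (1,7,6,2) (1,7,6,4) (1,7,6,5) (2,6,5,4) (2,7,5,4) (2,7,6,4) (2,7,6,5) — 14.
Econ=period 4: (1,6,5,2) (1,6,5,3) (1,7,5,2) (1,7,5,3) (1,7,6,2) (1,7,6,3) (1,7,6,5) (2,6,5,3) (2,7,5,3) (2,7,6,3) (2,7,6,5) (3,7,6,5) — 12.
Econ=period 5: (1,7,6,2) (1,7,6,3) (1,7,6,4) (2,7,6,3) (2,7,6,4) (3,7,6,4) — 6.
Summing: 10 + 14 + 12 + 6 = 42.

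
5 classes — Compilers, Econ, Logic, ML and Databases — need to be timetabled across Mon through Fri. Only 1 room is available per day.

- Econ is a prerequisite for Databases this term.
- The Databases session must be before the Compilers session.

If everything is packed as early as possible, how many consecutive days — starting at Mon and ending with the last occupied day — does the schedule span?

5 days

The precedence chain requires at least 3 distinct days.
With at most 1 per day and 5 classes, at least 5 days are needed.
5 works (last occupied day: Fri): for example Compilers in Wed; Econ in Mon; ML in Fri; Databases in Tue; Logic in Thu.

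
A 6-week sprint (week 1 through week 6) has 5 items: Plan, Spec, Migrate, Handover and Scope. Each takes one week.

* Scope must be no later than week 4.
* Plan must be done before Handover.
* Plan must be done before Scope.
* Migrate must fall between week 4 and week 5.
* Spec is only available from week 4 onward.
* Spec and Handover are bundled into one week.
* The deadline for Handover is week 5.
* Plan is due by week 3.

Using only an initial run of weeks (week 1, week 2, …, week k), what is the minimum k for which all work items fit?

4 weeks

The precedence chain requires at least 2 distinct weeks.
Spec can't be placed before week 4, so the schedule must run through at least week 4.
4 works (last occupied week: week 4): for example Handover=week 4, Migrate=week 4, Scope=week 2, Plan=week 1, Spec=week 4.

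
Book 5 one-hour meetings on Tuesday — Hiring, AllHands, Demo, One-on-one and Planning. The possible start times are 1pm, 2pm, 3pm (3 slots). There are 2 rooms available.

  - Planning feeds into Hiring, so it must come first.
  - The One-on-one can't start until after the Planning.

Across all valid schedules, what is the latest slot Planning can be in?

Downstream work caps Planning at 2pm.
Planning at 2pm is achievable: One-on-one in 3pm, Hiring in 3pm, Demo in 1pm, Planning in 2pm, AllHands in 1pm.

2pm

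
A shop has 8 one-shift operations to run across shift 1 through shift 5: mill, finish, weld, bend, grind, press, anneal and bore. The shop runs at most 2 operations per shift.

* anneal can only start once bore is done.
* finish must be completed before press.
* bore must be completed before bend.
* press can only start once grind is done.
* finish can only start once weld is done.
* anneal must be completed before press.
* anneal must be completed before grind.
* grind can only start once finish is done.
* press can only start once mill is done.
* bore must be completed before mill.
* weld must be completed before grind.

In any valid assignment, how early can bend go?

Precedence pushes bend to at least shift 2.
bend at shift 2 is achievable: grind=shift 4, anneal=shift 3, mill=shift 3, finish=shift 2, weld=shift 1, press=shift 5, bore=shift 1, bend=shift 2.

shift 2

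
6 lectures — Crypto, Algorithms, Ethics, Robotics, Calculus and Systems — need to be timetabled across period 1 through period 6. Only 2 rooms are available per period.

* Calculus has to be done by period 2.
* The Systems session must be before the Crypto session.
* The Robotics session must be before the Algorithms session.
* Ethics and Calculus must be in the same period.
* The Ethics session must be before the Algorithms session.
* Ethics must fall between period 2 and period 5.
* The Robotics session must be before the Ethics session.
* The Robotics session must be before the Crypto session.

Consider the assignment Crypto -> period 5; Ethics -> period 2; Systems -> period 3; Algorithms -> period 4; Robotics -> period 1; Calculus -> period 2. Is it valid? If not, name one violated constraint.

The Robotics session must be before the Algorithms session — holds.
The Ethics session must be before the Algorithms session — holds.
The Robotics session must be before the Crypto session — holds.
Ethics must fall between period 2 and period 5 — holds.
The Robotics session must be before the Ethics session — holds.
Only 2 rooms are available per period — holds.
Ethics and Calculus must be in the same period — holds.
Calculus has to be done by period 2 — holds.
The Systems session must be before the Crypto session — holds.

Valid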